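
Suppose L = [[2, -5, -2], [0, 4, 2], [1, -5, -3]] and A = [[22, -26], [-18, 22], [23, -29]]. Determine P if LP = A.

P = [[0, 0], [-4, 4], [-1, 3]]

Since L multiplies P on the left, P = L⁻¹A.
det L = -6; the adjugate gives L⁻¹ = [[1/3, 5/6, 1/3], [-1/3, 2/3, 2/3], [2/3, -5/6, -4/3]].
P = L⁻¹A = [[1/3, 5/6, 1/3], [-1/3, 2/3, 2/3], [2/3, -5/6, -4/3]] · [[22, -26], [-18, 22], [23, -29]] = [[0, 0], [-4, 4], [-1, 3]].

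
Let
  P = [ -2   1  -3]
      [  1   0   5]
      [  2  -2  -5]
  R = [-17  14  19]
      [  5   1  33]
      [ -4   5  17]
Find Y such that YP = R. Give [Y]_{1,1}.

Since P sits to the right of Y, Y = RP⁻¹.
det P = 1; the adjugate gives P⁻¹ = [[10, 11, 5], [15, 16, 7], [-2, -2, -1]].
Y = RP⁻¹ = [[-17, 14, 19], [5, 1, 33], [-4, 5, 17]] · [[10, 11, 5], [15, 16, 7], [-2, -2, -1]] = [[2, -1, -6], [-1, 5, -1], [1, 2, -2]].

2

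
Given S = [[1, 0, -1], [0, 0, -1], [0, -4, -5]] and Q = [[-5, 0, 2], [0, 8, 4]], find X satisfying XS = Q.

X = [[-5, 3, 0], [0, 6, -2]]

Since S sits to the right of X, X = QS⁻¹.
S has determinant -4; S⁻¹ = [[1, -1, 0], [0, 5/4, -1/4], [0, -1, 0]].
X = QS⁻¹ = [[-5, 0, 2], [0, 8, 4]] · [[1, -1, 0], [0, 5/4, -1/4], [0, -1, 0]] = [[-5, 3, 0], [0, 6, -2]].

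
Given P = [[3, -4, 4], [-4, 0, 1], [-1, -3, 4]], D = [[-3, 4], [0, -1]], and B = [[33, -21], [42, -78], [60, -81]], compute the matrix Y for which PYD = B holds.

Y = [[3, -5], [3, 4], [-2, 2]]

Left-multiply by P⁻¹ and right-multiply by D⁻¹: Y = P⁻¹BD⁻¹.
P has determinant -3; P⁻¹ = [[-1, -4/3, 4/3], [-5, -16/3, 19/3], [-4, -13/3, 16/3]].
det D = 3; the adjugate gives D⁻¹ = [[-1/3, -4/3], [0, -1]].
P⁻¹B = [[-9, 17], [-9, 8], [6, -10]].
Y = (P⁻¹B)D⁻¹ = [[3, -5], [3, 4], [-2, 2]].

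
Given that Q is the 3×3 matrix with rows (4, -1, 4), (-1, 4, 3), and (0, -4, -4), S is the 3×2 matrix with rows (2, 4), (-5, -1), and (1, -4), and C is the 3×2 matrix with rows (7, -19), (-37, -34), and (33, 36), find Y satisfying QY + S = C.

Y = [[3, -2], [-5, -5], [-3, -5]]

QY = C − S = [[5, -23], [-32, -33], [32, 40]].
Since Q multiplies Y on the left, Y = Q⁻¹(C − S).
Q has determinant 4; Q⁻¹ = [[-1, -5, -19/4], [-1, -4, -4], [1, 4, 15/4]].
Y = Q⁻¹(C − S) = [[3, -2], [-5, -5], [-3, -5]].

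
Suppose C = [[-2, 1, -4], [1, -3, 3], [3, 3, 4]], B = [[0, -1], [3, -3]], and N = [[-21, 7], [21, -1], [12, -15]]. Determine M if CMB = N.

Left-multiply by C⁻¹ and right-multiply by B⁻¹: M = C⁻¹NB⁻¹.
det C = -1, so C⁻¹ = [[21, 16, 9], [-5, -4, -2], [-12, -9, -5]].
det B = 3, so B⁻¹ = [[-1, 1/3], [-1, 0]].
C⁻¹N = [[3, -4], [-3, -1], [3, 0]].
M = (C⁻¹N)B⁻¹ = [[1, 1], [4, -1], [-3, 1]].

M = [[1, 1], [4, -1], [-3, 1]]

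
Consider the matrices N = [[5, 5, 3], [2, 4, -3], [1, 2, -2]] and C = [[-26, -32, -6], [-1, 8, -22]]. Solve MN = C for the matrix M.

M = [[-4, -6, 6], [-2, 2, 5]]

N is on the right of M, so right-multiply by N⁻¹: M = CN⁻¹.
det N = -5, so N⁻¹ = [[2/5, -16/5, 27/5], [-1/5, 13/5, -21/5], [0, 1, -2]].
M = CN⁻¹ = [[-26, -32, -6], [-1, 8, -22]] · [[2/5, -16/5, 27/5], [-1/5, 13/5, -21/5], [0, 1, -2]] = [[-4, -6, 6], [-2, 2, 5]].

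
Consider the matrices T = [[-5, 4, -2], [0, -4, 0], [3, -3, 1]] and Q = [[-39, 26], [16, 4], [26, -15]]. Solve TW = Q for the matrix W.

W = [[5, -6], [-4, -1], [-1, 0]]

Left-multiplying both sides by T⁻¹ gives W = T⁻¹Q.
det T = -4, so T⁻¹ = [[1, -1/2, 2], [0, -1/4, 0], [-3, 3/4, -5]].
W = T⁻¹Q = [[1, -1/2, 2], [0, -1/4, 0], [-3, 3/4, -5]] · [[-39, 26], [16, 4], [26, -15]] = [[5, -6], [-4, -1], [-1, 0]].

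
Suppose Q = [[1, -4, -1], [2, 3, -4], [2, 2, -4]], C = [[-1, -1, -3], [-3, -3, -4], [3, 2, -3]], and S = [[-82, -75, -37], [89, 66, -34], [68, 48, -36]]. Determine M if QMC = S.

Left-multiply by Q⁻¹ and right-multiply by C⁻¹: M = Q⁻¹SC⁻¹.
Q has determinant -2; Q⁻¹ = [[2, 9, -19/2], [0, 1, -1], [1, 5, -11/2]].
det C = -5; the adjugate gives C⁻¹ = [[-17/5, 9/5, 1], [21/5, -12/5, -1], [-3/5, 1/5, 0]].
Q⁻¹S = [[-9, -12, -38], [21, 18, 2], [-11, -9, -9]].
M = (Q⁻¹S)C⁻¹ = [[3, 5, 3], [3, -5, 3], [5, 0, -2]].

M = [[3, 5, 3], [3, -5, 3], [5, 0, -2]]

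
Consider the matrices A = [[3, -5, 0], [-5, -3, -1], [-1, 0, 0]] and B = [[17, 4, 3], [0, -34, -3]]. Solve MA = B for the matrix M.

Right-multiplying both sides by A⁻¹ gives M = BA⁻¹.
A has determinant -5; A⁻¹ = [[0, 0, -1], [-1/5, 0, -3/5], [3/5, -1, 34/5]].
M = BA⁻¹ = [[17, 4, 3], [0, -34, -3]] · [[0, 0, -1], [-1/5, 0, -3/5], [3/5, -1, 34/5]] = [[1, -3, 1], [5, 3, 0]].

M = [[1, -3, 1], [5, 3, 0]]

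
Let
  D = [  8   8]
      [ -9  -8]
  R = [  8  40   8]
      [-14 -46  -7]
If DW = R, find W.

W = [[6, 6, -1], [-5, -1, 2]]

Since D multiplies W on the left, W = D⁻¹R.
D has determinant 8; D⁻¹ = [[-1, -1], [9/8, 1]].
W = D⁻¹R = [[-1, -1], [9/8, 1]] · [[8, 40, 8], [-14, -46, -7]] = [[6, 6, -1], [-5, -1, 2]].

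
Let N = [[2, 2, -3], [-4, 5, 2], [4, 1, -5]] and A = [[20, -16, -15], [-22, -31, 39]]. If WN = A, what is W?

W = [[-2, -3, 3], [-5, -3, -6]]

Since N sits to the right of W, W = AN⁻¹.
det N = -6; the adjugate gives N⁻¹ = [[9/2, -7/6, -19/6], [2, -1/3, -4/3], [4, -1, -3]].
W = AN⁻¹ = [[20, -16, -15], [-22, -31, 39]] · [[9/2, -7/6, -19/6], [2, -1/3, -4/3], [4, -1, -3]] = [[-2, -3, 3], [-5, -3, -6]].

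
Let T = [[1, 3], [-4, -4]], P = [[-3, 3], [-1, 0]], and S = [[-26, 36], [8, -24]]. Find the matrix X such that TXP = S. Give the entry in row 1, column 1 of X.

Isolating X: multiply by T⁻¹ from the left and P⁻¹ from the right, so X = T⁻¹SP⁻¹.
det T = 8; the adjugate gives T⁻¹ = [[-1/2, -3/8], [1/2, 1/8]].
P has determinant 3; P⁻¹ = [[0, -1], [1/3, -1]].
T⁻¹S = [[10, -9], [-12, 15]].
X = (T⁻¹S)P⁻¹ = [[-3, -1], [5, -3]].

-3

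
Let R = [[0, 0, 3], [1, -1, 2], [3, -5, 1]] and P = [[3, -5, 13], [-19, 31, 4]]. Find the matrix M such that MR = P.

Since R sits to the right of M, M = PR⁻¹.
det R = -6; the adjugate gives R⁻¹ = [[-3/2, 5/2, -1/2], [-5/6, 3/2, -1/2], [1/3, 0, 0]].
M = PR⁻¹ = [[3, -5, 13], [-19, 31, 4]] · [[-3/2, 5/2, -1/2], [-5/6, 3/2, -1/2], [1/3, 0, 0]] = [[4, 0, 1], [4, -1, -6]].

M = [[4, 0, 1], [4, -1, -6]]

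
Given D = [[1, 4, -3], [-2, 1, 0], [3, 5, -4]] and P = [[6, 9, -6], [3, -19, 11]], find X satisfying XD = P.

X = [[-6, 3, 6], [-1, -5, -2]]

Since D sits to the right of X, X = PD⁻¹.
D has determinant 3; D⁻¹ = [[-4/3, 1/3, 1], [-8/3, 5/3, 2], [-13/3, 7/3, 3]].
X = PD⁻¹ = [[6, 9, -6], [3, -19, 11]] · [[-4/3, 1/3, 1], [-8/3, 5/3, 2], [-13/3, 7/3, 3]] = [[-6, 3, 6], [-1, -5, -2]].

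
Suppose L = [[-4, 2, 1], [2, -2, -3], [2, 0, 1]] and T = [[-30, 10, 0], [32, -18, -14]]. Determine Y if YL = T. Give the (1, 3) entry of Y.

L is on the right of Y, so right-multiply by L⁻¹: Y = TL⁻¹.
det L = -4; the adjugate gives L⁻¹ = [[1/2, 1/2, 1], [2, 3/2, 5/2], [-1, -1, -1]].
Y = TL⁻¹ = [[-30, 10, 0], [32, -18, -14]] · [[1/2, 1/2, 1], [2, 3/2, 5/2], [-1, -1, -1]] = [[5, 0, -5], [-6, 3, 1]].

-5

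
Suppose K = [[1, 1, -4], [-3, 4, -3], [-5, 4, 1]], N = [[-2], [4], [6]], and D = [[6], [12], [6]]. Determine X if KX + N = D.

X = [[-4], [-4], [-4]]

KX = D − N = [[8], [8], [0]].
K is on the left of X, so left-multiply by K⁻¹: X = K⁻¹(D − N).
det K = 2; the adjugate gives K⁻¹ = [[8, -17/2, 13/2], [9, -19/2, 15/2], [4, -9/2, 7/2]].
X = K⁻¹(D − N) = [[-4], [-4], [-4]].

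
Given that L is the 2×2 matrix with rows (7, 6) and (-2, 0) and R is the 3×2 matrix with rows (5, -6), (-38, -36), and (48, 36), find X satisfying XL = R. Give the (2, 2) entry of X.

-2

Right-multiplying both sides by L⁻¹ gives X = RL⁻¹.
L has determinant 12; L⁻¹ = [[0, -1/2], [1/6, 7/12]].
X = RL⁻¹ = [[5, -6], [-38, -36], [48, 36]] · [[0, -1/2], [1/6, 7/12]] = [[-1, -6], [-6, -2], [6, -3]].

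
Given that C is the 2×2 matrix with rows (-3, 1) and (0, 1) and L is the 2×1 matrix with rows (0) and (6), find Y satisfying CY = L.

C is on the left of Y, so left-multiply by C⁻¹: Y = C⁻¹L.
C has determinant -3; C⁻¹ = [[-1/3, 1/3], [0, 1]].
Y = C⁻¹L = [[-1/3, 1/3], [0, 1]] · [[0], [6]] = [[2], [6]].

Y = [[2], [6]]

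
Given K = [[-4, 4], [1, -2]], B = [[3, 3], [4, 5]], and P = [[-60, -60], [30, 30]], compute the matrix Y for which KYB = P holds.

Left-multiply by K⁻¹ and right-multiply by B⁻¹: Y = K⁻¹PB⁻¹.
K has determinant 4; K⁻¹ = [[-1/2, -1], [-1/4, -1]].
B has determinant 3; B⁻¹ = [[5/3, -1], [-4/3, 1]].
K⁻¹P = [[0, 0], [-15, -15]].
Y = (K⁻¹P)B⁻¹ = [[0, 0], [-5, 0]].

Y = [[0, 0], [-5, 0]]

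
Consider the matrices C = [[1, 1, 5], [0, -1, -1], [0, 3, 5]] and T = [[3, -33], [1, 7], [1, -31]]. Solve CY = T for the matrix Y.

Y = [[-4, -6], [-3, -2], [2, -5]]

Left-multiplying both sides by C⁻¹ gives Y = C⁻¹T.
C has determinant -2; C⁻¹ = [[1, -5, -2], [0, -5/2, -1/2], [0, 3/2, 1/2]].
Y = C⁻¹T = [[1, -5, -2], [0, -5/2, -1/2], [0, 3/2, 1/2]] · [[3, -33], [1, 7], [1, -31]] = [[-4, -6], [-3, -2], [2, -5]].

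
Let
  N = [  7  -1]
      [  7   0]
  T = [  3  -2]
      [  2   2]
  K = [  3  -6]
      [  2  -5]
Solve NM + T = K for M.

NM = K − T = [[0, -4], [0, -7]].
Left-multiplying both sides by N⁻¹ gives M = N⁻¹(K − T).
det N = 7; the adjugate gives N⁻¹ = [[0, 1/7], [-1, 1]].
M = N⁻¹(K − T) = [[0, -1], [0, -3]].

M = [[0, -1], [0, -3]]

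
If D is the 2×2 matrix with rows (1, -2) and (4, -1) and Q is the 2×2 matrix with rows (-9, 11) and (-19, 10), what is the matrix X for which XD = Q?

D is on the right of X, so right-multiply by D⁻¹: X = QD⁻¹.
D has determinant 7; D⁻¹ = [[-1/7, 2/7], [-4/7, 1/7]].
X = QD⁻¹ = [[-9, 11], [-19, 10]] · [[-1/7, 2/7], [-4/7, 1/7]] = [[-5, -1], [-3, -4]].

X = [[-5, -1], [-3, -4]]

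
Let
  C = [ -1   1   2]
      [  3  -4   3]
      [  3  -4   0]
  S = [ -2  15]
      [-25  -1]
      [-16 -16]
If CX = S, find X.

X = [[0, -4], [4, 1], [-3, 5]]

Left-multiplying both sides by C⁻¹ gives X = C⁻¹S.
det C = -3, so C⁻¹ = [[-4, 8/3, -11/3], [-3, 2, -3], [0, 1/3, -1/3]].
X = C⁻¹S = [[-4, 8/3, -11/3], [-3, 2, -3], [0, 1/3, -1/3]] · [[-2, 15], [-25, -1], [-16, -16]] = [[0, -4], [4, 1], [-3, 5]].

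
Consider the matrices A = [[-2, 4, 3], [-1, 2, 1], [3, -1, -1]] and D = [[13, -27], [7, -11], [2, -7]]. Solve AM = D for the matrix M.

M = [[2, -6], [5, -6], [-1, -5]]

Since A multiplies M on the left, M = A⁻¹D.
det A = -5; the adjugate gives A⁻¹ = [[1/5, -1/5, 2/5], [-2/5, 7/5, 1/5], [1, -2, 0]].
M = A⁻¹D = [[1/5, -1/5, 2/5], [-2/5, 7/5, 1/5], [1, -2, 0]] · [[13, -27], [7, -11], [2, -7]] = [[2, -6], [5, -6], [-1, -5]].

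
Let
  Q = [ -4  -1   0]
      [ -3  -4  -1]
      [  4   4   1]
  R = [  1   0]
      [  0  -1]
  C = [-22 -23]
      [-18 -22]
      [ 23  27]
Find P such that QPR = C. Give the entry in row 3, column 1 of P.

-5

Isolating P: multiply by Q⁻¹ from the left and R⁻¹ from the right, so P = Q⁻¹CR⁻¹.
Q has determinant 1; Q⁻¹ = [[0, 1, 1], [-1, -4, -4], [4, 12, 13]].
R has determinant -1; R⁻¹ = [[1, 0], [0, -1]].
Q⁻¹C = [[5, 5], [2, 3], [-5, -5]].
P = (Q⁻¹C)R⁻¹ = [[5, -5], [2, -3], [-5, 5]].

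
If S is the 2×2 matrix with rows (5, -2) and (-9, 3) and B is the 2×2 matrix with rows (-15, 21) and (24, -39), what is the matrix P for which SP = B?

P = [[-1, 5], [5, 2]]

Left-multiplying both sides by S⁻¹ gives P = S⁻¹B.
det S = -3; the adjugate gives S⁻¹ = [[-1, -2/3], [-3, -5/3]].
P = S⁻¹B = [[-1, -2/3], [-3, -5/3]] · [[-15, 21], [24, -39]] = [[-1, 5], [5, 2]].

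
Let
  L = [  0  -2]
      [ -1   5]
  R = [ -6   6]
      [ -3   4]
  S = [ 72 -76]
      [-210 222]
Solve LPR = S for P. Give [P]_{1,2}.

-2

Isolating P: multiply by L⁻¹ from the left and R⁻¹ from the right, so P = L⁻¹SR⁻¹.
det L = -2; the adjugate gives L⁻¹ = [[-5/2, -1], [-1/2, 0]].
det R = -6; the adjugate gives R⁻¹ = [[-2/3, 1], [-1/2, 1]].
L⁻¹S = [[30, -32], [-36, 38]].
P = (L⁻¹S)R⁻¹ = [[-4, -2], [5, 2]].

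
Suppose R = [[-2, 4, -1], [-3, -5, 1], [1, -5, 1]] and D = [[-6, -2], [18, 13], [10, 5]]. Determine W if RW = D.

W = [[-2, -2], [-2, -1], [2, 2]]

R is on the left of W, so left-multiply by R⁻¹: W = R⁻¹D.
R has determinant -4; R⁻¹ = [[0, -1/4, 1/4], [-1, 1/4, -5/4], [-5, 3/2, -11/2]].
W = R⁻¹D = [[0, -1/4, 1/4], [-1, 1/4, -5/4], [-5, 3/2, -11/2]] · [[-6, -2], [18, 13], [10, 5]] = [[-2, -2], [-2, -1], [2, 2]].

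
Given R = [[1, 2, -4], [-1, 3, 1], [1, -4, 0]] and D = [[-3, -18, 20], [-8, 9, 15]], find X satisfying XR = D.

X = [[-5, 0, 2], [-4, -1, -5]]

Since R sits to the right of X, X = DR⁻¹.
det R = 2, so R⁻¹ = [[2, 8, 7], [1/2, 2, 3/2], [1/2, 3, 5/2]].
X = DR⁻¹ = [[-3, -18, 20], [-8, 9, 15]] · [[2, 8, 7], [1/2, 2, 3/2], [1/2, 3, 5/2]] = [[-5, 0, 2], [-4, -1, -5]].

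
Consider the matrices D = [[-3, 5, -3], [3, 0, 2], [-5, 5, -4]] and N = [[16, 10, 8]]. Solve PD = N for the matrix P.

P = [[4, 6, -2]]

D is on the right of P, so right-multiply by D⁻¹: P = ND⁻¹.
det D = -5; the adjugate gives D⁻¹ = [[2, -1, -2], [-2/5, 3/5, 3/5], [-3, 2, 3]].
P = ND⁻¹ = [[16, 10, 8]] · [[2, -1, -2], [-2/5, 3/5, 3/5], [-3, 2, 3]] = [[4, 6, -2]].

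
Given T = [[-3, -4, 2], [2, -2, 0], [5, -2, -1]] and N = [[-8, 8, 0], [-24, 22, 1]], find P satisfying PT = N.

P = [[0, -4, 0], [-1, -6, -3]]

Right-multiplying both sides by T⁻¹ gives P = NT⁻¹.
T has determinant -2; T⁻¹ = [[-1, 4, -2], [-1, 7/2, -2], [-3, 13, -7]].
P = NT⁻¹ = [[-8, 8, 0], [-24, 22, 1]] · [[-1, 4, -2], [-1, 7/2, -2], [-3, 13, -7]] = [[0, -4, 0], [-1, -6, -3]].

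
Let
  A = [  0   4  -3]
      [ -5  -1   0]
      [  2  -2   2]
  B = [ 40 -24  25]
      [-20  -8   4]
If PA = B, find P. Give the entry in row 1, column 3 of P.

5

A is on the right of P, so right-multiply by A⁻¹: P = BA⁻¹.
det A = 4, so A⁻¹ = [[-1/2, -1/2, -3/4], [5/2, 3/2, 15/4], [3, 2, 5]].
P = BA⁻¹ = [[40, -24, 25], [-20, -8, 4]] · [[-1/2, -1/2, -3/4], [5/2, 3/2, 15/4], [3, 2, 5]] = [[-5, -6, 5], [2, 6, 5]].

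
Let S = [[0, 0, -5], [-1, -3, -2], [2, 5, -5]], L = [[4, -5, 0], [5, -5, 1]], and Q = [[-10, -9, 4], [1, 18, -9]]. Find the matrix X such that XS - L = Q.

X = [[4, -2, -4], [-5, 4, 5]]

XS = Q + L = [[-6, -14, 4], [6, 13, -8]].
Right-multiplying both sides by S⁻¹ gives X = (Q + L)S⁻¹.
S has determinant -5; S⁻¹ = [[-5, 5, 3], [9/5, -2, -1], [-1/5, 0, 0]].
X = (Q + L)S⁻¹ = [[4, -2, -4], [-5, 4, 5]].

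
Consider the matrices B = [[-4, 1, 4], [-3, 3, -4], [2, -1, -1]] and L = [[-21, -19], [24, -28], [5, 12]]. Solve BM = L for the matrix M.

M = [[-1, 5], [-1, -3], [-6, 1]]

Since B multiplies M on the left, M = B⁻¹L.
det B = 5; the adjugate gives B⁻¹ = [[-7/5, -3/5, -16/5], [-11/5, -4/5, -28/5], [-3/5, -2/5, -9/5]].
M = B⁻¹L = [[-7/5, -3/5, -16/5], [-11/5, -4/5, -28/5], [-3/5, -2/5, -9/5]] · [[-21, -19], [24, -28], [5, 12]] = [[-1, 5], [-1, -3], [-6, 1]].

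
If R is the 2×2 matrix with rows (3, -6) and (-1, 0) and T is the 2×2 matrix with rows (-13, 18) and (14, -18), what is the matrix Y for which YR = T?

Y = [[-3, 4], [3, -5]]

Since R sits to the right of Y, Y = TR⁻¹.
R has determinant -6; R⁻¹ = [[0, -1], [-1/6, -1/2]].
Y = TR⁻¹ = [[-13, 18], [14, -18]] · [[0, -1], [-1/6, -1/2]] = [[-3, 4], [3, -5]].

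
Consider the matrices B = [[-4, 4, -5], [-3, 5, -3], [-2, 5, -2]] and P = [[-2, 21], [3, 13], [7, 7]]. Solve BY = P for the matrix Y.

B is on the left of Y, so left-multiply by B⁻¹: Y = B⁻¹P.
det B = 5, so B⁻¹ = [[1, -17/5, 13/5], [0, -2/5, 3/5], [-1, 12/5, -8/5]].
Y = B⁻¹P = [[1, -17/5, 13/5], [0, -2/5, 3/5], [-1, 12/5, -8/5]] · [[-2, 21], [3, 13], [7, 7]] = [[6, -5], [3, -1], [-2, -1]].

Y = [[6, -5], [3, -1], [-2, -1]]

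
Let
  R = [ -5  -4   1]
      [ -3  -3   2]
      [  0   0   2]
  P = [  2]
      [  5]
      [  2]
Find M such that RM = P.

R is on the left of M, so left-multiply by R⁻¹: M = R⁻¹P.
R has determinant 6; R⁻¹ = [[-1, 4/3, -5/6], [1, -5/3, 7/6], [0, 0, 1/2]].
M = R⁻¹P = [[-1, 4/3, -5/6], [1, -5/3, 7/6], [0, 0, 1/2]] · [[2], [5], [2]] = [[3], [-4], [1]].

M = [[3], [-4], [1]]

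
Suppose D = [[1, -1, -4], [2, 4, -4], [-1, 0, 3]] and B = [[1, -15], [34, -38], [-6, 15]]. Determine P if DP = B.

P = [[3, -3], [6, -4], [-1, 4]]

Left-multiplying both sides by D⁻¹ gives P = D⁻¹B.
det D = -2, so D⁻¹ = [[-6, -3/2, -10], [1, 1/2, 2], [-2, -1/2, -3]].
P = D⁻¹B = [[-6, -3/2, -10], [1, 1/2, 2], [-2, -1/2, -3]] · [[1, -15], [34, -38], [-6, 15]] = [[3, -3], [6, -4], [-1, 4]].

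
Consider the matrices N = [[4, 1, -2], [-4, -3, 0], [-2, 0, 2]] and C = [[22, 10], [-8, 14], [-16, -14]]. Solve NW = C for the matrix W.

W = [[5, 1], [-4, -6], [-3, -6]]

Left-multiplying both sides by N⁻¹ gives W = N⁻¹C.
det N = -4, so N⁻¹ = [[3/2, 1/2, 3/2], [-2, -1, -2], [3/2, 1/2, 2]].
W = N⁻¹C = [[3/2, 1/2, 3/2], [-2, -1, -2], [3/2, 1/2, 2]] · [[22, 10], [-8, 14], [-16, -14]] = [[5, 1], [-4, -6], [-3, -6]].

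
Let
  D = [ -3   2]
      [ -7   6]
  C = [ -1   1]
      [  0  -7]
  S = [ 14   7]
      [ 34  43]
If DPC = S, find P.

P = [[4, -1], [-1, -3]]

Left-multiply by D⁻¹ and right-multiply by C⁻¹: P = D⁻¹SC⁻¹.
D has determinant -4; D⁻¹ = [[-3/2, 1/2], [-7/4, 3/4]].
C has determinant 7; C⁻¹ = [[-1, -1/7], [0, -1/7]].
D⁻¹S = [[-4, 11], [1, 20]].
P = (D⁻¹S)C⁻¹ = [[4, -1], [-1, -3]].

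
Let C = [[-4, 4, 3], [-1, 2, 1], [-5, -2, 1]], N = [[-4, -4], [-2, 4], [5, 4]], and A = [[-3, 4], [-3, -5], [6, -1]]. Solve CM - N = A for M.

CM = A + N = [[-7, 0], [-5, -1], [11, 3]].
Left-multiplying both sides by C⁻¹ gives M = C⁻¹(A + N).
C has determinant 4; C⁻¹ = [[1, -5/2, -1/2], [-1, 11/4, 1/4], [3, -7, -1]].
M = C⁻¹(A + N) = [[0, 1], [-4, -2], [3, 4]].

M = [[0, 1], [-4, -2], [3, 4]]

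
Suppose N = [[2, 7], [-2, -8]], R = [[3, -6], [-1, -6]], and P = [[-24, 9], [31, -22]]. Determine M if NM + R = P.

M = [[4, 4], [-5, 1]]

NM = P − R = [[-27, 15], [32, -16]].
N is on the left of M, so left-multiply by N⁻¹: M = N⁻¹(P − R).
det N = -2; the adjugate gives N⁻¹ = [[4, 7/2], [-1, -1]].
M = N⁻¹(P − R) = [[4, 4], [-5, 1]].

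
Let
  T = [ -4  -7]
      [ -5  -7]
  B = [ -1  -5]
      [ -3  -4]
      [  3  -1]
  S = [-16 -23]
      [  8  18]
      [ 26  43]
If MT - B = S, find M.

M = [[3, 1], [-5, 3], [-1, -5]]

MT = S + B = [[-17, -28], [5, 14], [29, 42]].
Since T sits to the right of M, M = (S + B)T⁻¹.
det T = -7; the adjugate gives T⁻¹ = [[1, -1], [-5/7, 4/7]].
M = (S + B)T⁻¹ = [[3, 1], [-5, 3], [-1, -5]].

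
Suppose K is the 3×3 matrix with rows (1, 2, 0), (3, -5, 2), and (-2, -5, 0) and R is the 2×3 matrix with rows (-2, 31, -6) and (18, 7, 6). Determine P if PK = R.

Since K sits to the right of P, P = RK⁻¹.
det K = 2; the adjugate gives K⁻¹ = [[5, 0, 2], [-2, 0, -1], [-25/2, 1/2, -11/2]].
P = RK⁻¹ = [[-2, 31, -6], [18, 7, 6]] · [[5, 0, 2], [-2, 0, -1], [-25/2, 1/2, -11/2]] = [[3, -3, -2], [1, 3, -4]].

P = [[3, -3, -2], [1, 3, -4]]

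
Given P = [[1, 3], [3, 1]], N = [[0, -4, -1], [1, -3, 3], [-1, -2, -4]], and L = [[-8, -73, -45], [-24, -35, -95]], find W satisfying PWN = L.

Isolating W: multiply by P⁻¹ from the left and N⁻¹ from the right, so W = P⁻¹LN⁻¹.
det P = -8, so P⁻¹ = [[-1/8, 3/8], [3/8, -1/8]].
det N = 1; the adjugate gives N⁻¹ = [[18, -14, -15], [1, -1, -1], [-5, 4, 4]].
P⁻¹L = [[-8, -4, -30], [0, -23, -5]].
W = (P⁻¹L)N⁻¹ = [[2, -4, 4], [2, 3, 3]].

W = [[2, -4, 4], [2, 3, 3]]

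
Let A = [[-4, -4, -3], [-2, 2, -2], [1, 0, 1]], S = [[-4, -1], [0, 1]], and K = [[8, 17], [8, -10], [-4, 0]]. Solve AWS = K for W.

W = [[-1, 2], [0, -5], [2, -1]]

W = A⁻¹KS⁻¹ (apply A⁻¹ on the left and S⁻¹ on the right).
det A = -2, so A⁻¹ = [[-1, -2, -7], [0, 1/2, 1], [1, 2, 8]].
det S = -4, so S⁻¹ = [[-1/4, -1/4], [0, 1]].
A⁻¹K = [[4, 3], [0, -5], [-8, -3]].
W = (A⁻¹K)S⁻¹ = [[-1, 2], [0, -5], [2, -1]].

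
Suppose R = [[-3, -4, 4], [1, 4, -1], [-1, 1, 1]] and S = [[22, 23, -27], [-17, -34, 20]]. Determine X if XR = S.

X = [[-5, 2, -5], [3, -6, 2]]

Right-multiplying both sides by R⁻¹ gives X = SR⁻¹.
R has determinant 5; R⁻¹ = [[1, 8/5, -12/5], [0, 1/5, 1/5], [1, 7/5, -8/5]].
X = SR⁻¹ = [[22, 23, -27], [-17, -34, 20]] · [[1, 8/5, -12/5], [0, 1/5, 1/5], [1, 7/5, -8/5]] = [[-5, 2, -5], [3, -6, 2]].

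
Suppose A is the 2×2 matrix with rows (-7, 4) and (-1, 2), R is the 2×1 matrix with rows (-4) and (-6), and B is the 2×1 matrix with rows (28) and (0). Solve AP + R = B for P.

P = [[-4], [1]]

AP = B − R = [[32], [6]].
A is on the left of P, so left-multiply by A⁻¹: P = A⁻¹(B − R).
det A = -10; the adjugate gives A⁻¹ = [[-1/5, 2/5], [-1/10, 7/10]].
P = A⁻¹(B − R) = [[-4], [1]].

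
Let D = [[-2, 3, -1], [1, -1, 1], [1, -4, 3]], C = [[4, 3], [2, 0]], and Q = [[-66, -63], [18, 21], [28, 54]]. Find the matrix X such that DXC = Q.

X = [[4, 2], [-5, 3], [-2, -4]]

Isolating X: multiply by D⁻¹ from the left and C⁻¹ from the right, so X = D⁻¹QC⁻¹.
det D = -5; the adjugate gives D⁻¹ = [[-1/5, 1, -2/5], [2/5, 1, -1/5], [3/5, 1, 1/5]].
C has determinant -6; C⁻¹ = [[0, 1/2], [1/3, -2/3]].
D⁻¹Q = [[20, 12], [-14, -15], [-16, -6]].
X = (D⁻¹Q)C⁻¹ = [[4, 2], [-5, 3], [-2, -4]].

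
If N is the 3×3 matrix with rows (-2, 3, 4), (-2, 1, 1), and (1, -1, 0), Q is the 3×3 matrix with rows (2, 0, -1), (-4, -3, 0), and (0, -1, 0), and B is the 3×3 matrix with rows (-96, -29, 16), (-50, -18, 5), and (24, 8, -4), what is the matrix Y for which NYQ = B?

Y = [[0, -4, 5], [-4, 0, 1], [-1, 2, -3]]

Left-multiply by N⁻¹ and right-multiply by Q⁻¹: Y = N⁻¹BQ⁻¹.
N has determinant 5; N⁻¹ = [[1/5, -4/5, -1/5], [1/5, -4/5, -6/5], [1/5, 1/5, 4/5]].
Q has determinant -4; Q⁻¹ = [[0, -1/4, 3/4], [0, 0, -1], [-1, -1/2, 3/2]].
N⁻¹B = [[16, 7, 0], [-8, -1, 4], [-10, -3, 1]].
Y = (N⁻¹B)Q⁻¹ = [[0, -4, 5], [-4, 0, 1], [-1, 2, -3]].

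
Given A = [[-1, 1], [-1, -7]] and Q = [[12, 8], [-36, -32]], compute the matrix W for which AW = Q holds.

Left-multiplying both sides by A⁻¹ gives W = A⁻¹Q.
det A = 8; the adjugate gives A⁻¹ = [[-7/8, -1/8], [1/8, -1/8]].
W = A⁻¹Q = [[-7/8, -1/8], [1/8, -1/8]] · [[12, 8], [-36, -32]] = [[-6, -3], [6, 5]].

W = [[-6, -3], [6, 5]]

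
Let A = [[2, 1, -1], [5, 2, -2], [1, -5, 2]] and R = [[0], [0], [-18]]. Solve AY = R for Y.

A is on the left of Y, so left-multiply by A⁻¹: Y = A⁻¹R.
det A = 3, so A⁻¹ = [[-2, 1, 0], [-4, 5/3, -1/3], [-9, 11/3, -1/3]].
Y = A⁻¹R = [[-2, 1, 0], [-4, 5/3, -1/3], [-9, 11/3, -1/3]] · [[0], [0], [-18]] = [[0], [6], [6]].

Y = [[0], [6], [6]]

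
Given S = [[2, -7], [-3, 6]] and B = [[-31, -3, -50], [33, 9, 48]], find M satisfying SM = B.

Since S multiplies M on the left, M = S⁻¹B.
S has determinant -9; S⁻¹ = [[-2/3, -7/9], [-1/3, -2/9]].
M = S⁻¹B = [[-2/3, -7/9], [-1/3, -2/9]] · [[-31, -3, -50], [33, 9, 48]] = [[-5, -5, -4], [3, -1, 6]].

M = [[-5, -5, -4], [3, -1, 6]]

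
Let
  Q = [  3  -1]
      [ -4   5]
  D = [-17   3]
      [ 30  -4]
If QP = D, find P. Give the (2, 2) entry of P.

Q is on the left of P, so left-multiply by Q⁻¹: P = Q⁻¹D.
det Q = 11, so Q⁻¹ = [[5/11, 1/11], [4/11, 3/11]].
P = Q⁻¹D = [[5/11, 1/11], [4/11, 3/11]] · [[-17, 3], [30, -4]] = [[-5, 1], [2, 0]].

0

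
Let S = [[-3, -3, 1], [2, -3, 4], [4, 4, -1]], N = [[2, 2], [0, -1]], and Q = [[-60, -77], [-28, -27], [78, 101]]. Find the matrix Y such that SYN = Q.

Y = [[5, -3], [4, -3], [-3, -1]]

Left-multiply by S⁻¹ and right-multiply by N⁻¹: Y = S⁻¹QN⁻¹.
det S = 5; the adjugate gives S⁻¹ = [[-13/5, 1/5, -9/5], [18/5, -1/5, 14/5], [4, 0, 3]].
det N = -2; the adjugate gives N⁻¹ = [[1/2, 1], [0, -1]].
S⁻¹Q = [[10, 13], [8, 11], [-6, -5]].
Y = (S⁻¹Q)N⁻¹ = [[5, -3], [4, -3], [-3, -1]].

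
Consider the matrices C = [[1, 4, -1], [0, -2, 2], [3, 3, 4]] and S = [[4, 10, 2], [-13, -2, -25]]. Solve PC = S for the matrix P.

C is on the right of P, so right-multiply by C⁻¹: P = SC⁻¹.
det C = 4, so C⁻¹ = [[-7/2, -19/4, 3/2], [3/2, 7/4, -1/2], [3/2, 9/4, -1/2]].
P = SC⁻¹ = [[4, 10, 2], [-13, -2, -25]] · [[-7/2, -19/4, 3/2], [3/2, 7/4, -1/2], [3/2, 9/4, -1/2]] = [[4, 3, 0], [5, 2, -6]].

P = [[4, 3, 0], [5, 2, -6]]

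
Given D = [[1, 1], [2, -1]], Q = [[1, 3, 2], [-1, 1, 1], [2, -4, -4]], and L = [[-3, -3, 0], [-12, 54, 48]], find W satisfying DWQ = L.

Left-multiply by D⁻¹ and right-multiply by Q⁻¹: W = D⁻¹LQ⁻¹.
D has determinant -3; D⁻¹ = [[1/3, 1/3], [2/3, -1/3]].
Q has determinant -2; Q⁻¹ = [[0, -2, -1/2], [1, 4, 3/2], [-1, -5, -2]].
D⁻¹L = [[-5, 17, 16], [2, -20, -16]].
W = (D⁻¹L)Q⁻¹ = [[1, -2, -4], [-4, -4, 1]].

W = [[1, -2, -4], [-4, -4, 1]]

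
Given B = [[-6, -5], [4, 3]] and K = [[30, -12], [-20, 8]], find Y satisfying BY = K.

B is on the left of Y, so left-multiply by B⁻¹: Y = B⁻¹K.
det B = 2, so B⁻¹ = [[3/2, 5/2], [-2, -3]].
Y = B⁻¹K = [[3/2, 5/2], [-2, -3]] · [[30, -12], [-20, 8]] = [[-5, 2], [0, 0]].

Y = [[-5, 2], [0, 0]]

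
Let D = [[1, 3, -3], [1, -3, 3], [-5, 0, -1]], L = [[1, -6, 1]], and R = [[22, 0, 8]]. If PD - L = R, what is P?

P = [[3, 5, -3]]

PD = R + L = [[23, -6, 9]].
Right-multiplying both sides by D⁻¹ gives P = (R + L)D⁻¹.
D has determinant 6; D⁻¹ = [[1/2, 1/2, 0], [-7/3, -8/3, -1], [-5/2, -5/2, -1]].
P = (R + L)D⁻¹ = [[3, 5, -3]].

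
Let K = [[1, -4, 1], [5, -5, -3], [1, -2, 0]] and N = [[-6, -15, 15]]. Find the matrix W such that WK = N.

K is on the right of W, so right-multiply by K⁻¹: W = NK⁻¹.
K has determinant 1; K⁻¹ = [[-6, -2, 17], [-3, -1, 8], [-5, -2, 15]].
W = NK⁻¹ = [[-6, -15, 15]] · [[-6, -2, 17], [-3, -1, 8], [-5, -2, 15]] = [[6, -3, 3]].

W = [[6, -3, 3]]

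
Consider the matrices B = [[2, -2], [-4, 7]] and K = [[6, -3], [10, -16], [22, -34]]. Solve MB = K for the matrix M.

M = [[5, 1], [1, -2], [3, -4]]

B is on the right of M, so right-multiply by B⁻¹: M = KB⁻¹.
det B = 6, so B⁻¹ = [[7/6, 1/3], [2/3, 1/3]].
M = KB⁻¹ = [[6, -3], [10, -16], [22, -34]] · [[7/6, 1/3], [2/3, 1/3]] = [[5, 1], [1, -2], [3, -4]].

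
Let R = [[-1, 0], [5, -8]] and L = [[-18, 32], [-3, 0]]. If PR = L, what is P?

R is on the right of P, so right-multiply by R⁻¹: P = LR⁻¹.
det R = 8; the adjugate gives R⁻¹ = [[-1, 0], [-5/8, -1/8]].
P = LR⁻¹ = [[-18, 32], [-3, 0]] · [[-1, 0], [-5/8, -1/8]] = [[-2, -4], [3, 0]].

P = [[-2, -4], [3, 0]]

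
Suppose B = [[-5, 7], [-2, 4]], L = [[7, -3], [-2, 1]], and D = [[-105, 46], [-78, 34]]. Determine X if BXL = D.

X = [[-3, 0], [-4, 1]]

X = B⁻¹DL⁻¹ (apply B⁻¹ on the left and L⁻¹ on the right).
B has determinant -6; B⁻¹ = [[-2/3, 7/6], [-1/3, 5/6]].
det L = 1; the adjugate gives L⁻¹ = [[1, 3], [2, 7]].
B⁻¹D = [[-21, 9], [-30, 13]].
X = (B⁻¹D)L⁻¹ = [[-3, 0], [-4, 1]].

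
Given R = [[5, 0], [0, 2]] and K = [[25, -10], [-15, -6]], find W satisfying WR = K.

Since R sits to the right of W, W = KR⁻¹.
det R = 10, so R⁻¹ = [[1/5, 0], [0, 1/2]].
W = KR⁻¹ = [[25, -10], [-15, -6]] · [[1/5, 0], [0, 1/2]] = [[5, -5], [-3, -3]].

W = [[5, -5], [-3, -3]]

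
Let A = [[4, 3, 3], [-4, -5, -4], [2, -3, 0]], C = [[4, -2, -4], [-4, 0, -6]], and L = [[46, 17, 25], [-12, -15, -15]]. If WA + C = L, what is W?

W = [[3, -5, 5], [-3, 0, 2]]

WA = L − C = [[42, 19, 29], [-8, -15, -9]].
Since A sits to the right of W, W = (L − C)A⁻¹.
det A = -6, so A⁻¹ = [[2, 3/2, -1/2], [4/3, 1, -2/3], [-11/3, -3, 4/3]].
W = (L − C)A⁻¹ = [[3, -5, 5], [-3, 0, 2]].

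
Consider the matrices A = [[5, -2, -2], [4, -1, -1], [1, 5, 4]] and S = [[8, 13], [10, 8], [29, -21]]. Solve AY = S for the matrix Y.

Y = [[4, 1], [1, -6], [5, 2]]

A is on the left of Y, so left-multiply by A⁻¹: Y = A⁻¹S.
det A = -3; the adjugate gives A⁻¹ = [[-1/3, 2/3, 0], [17/3, -22/3, 1], [-7, 9, -1]].
Y = A⁻¹S = [[-1/3, 2/3, 0], [17/3, -22/3, 1], [-7, 9, -1]] · [[8, 13], [10, 8], [29, -21]] = [[4, 1], [1, -6], [5, 2]].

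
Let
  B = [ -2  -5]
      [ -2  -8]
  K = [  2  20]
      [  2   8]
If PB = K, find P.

P = [[4, -5], [0, -1]]

Since B sits to the right of P, P = KB⁻¹.
B has determinant 6; B⁻¹ = [[-4/3, 5/6], [1/3, -1/3]].
P = KB⁻¹ = [[2, 20], [2, 8]] · [[-4/3, 5/6], [1/3, -1/3]] = [[4, -5], [0, -1]].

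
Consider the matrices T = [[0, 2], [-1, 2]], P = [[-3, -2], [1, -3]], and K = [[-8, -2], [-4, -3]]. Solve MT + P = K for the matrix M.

MT = K − P = [[-5, 0], [-5, 0]].
Since T sits to the right of M, M = (K − P)T⁻¹.
det T = 2, so T⁻¹ = [[1, -1], [1/2, 0]].
M = (K − P)T⁻¹ = [[-5, 5], [-5, 5]].

M = [[-5, 5], [-5, 5]]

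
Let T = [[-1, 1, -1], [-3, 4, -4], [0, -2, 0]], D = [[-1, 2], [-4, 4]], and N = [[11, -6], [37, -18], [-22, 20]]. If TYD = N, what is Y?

Y = [[-1, 2], [1, -3], [-3, -1]]

Left-multiply by T⁻¹ and right-multiply by D⁻¹: Y = T⁻¹ND⁻¹.
T has determinant 2; T⁻¹ = [[-4, 1, 0], [0, 0, -1/2], [3, -1, -1/2]].
det D = 4, so D⁻¹ = [[1, -1/2], [1, -1/4]].
T⁻¹N = [[-7, 6], [11, -10], [7, -10]].
Y = (T⁻¹N)D⁻¹ = [[-1, 2], [1, -3], [-3, -1]].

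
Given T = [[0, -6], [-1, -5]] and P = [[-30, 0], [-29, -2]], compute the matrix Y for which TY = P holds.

Y = [[4, 2], [5, 0]]

Left-multiplying both sides by T⁻¹ gives Y = T⁻¹P.
det T = -6, so T⁻¹ = [[5/6, -1], [-1/6, 0]].
Y = T⁻¹P = [[5/6, -1], [-1/6, 0]] · [[-30, 0], [-29, -2]] = [[4, 2], [5, 0]].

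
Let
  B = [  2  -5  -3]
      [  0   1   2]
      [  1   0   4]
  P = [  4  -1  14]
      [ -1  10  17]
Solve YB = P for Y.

Y = [[0, -1, 4], [-1, 5, 1]]

Right-multiplying both sides by B⁻¹ gives Y = PB⁻¹.
B has determinant 1; B⁻¹ = [[4, 20, -7], [2, 11, -4], [-1, -5, 2]].
Y = PB⁻¹ = [[4, -1, 14], [-1, 10, 17]] · [[4, 20, -7], [2, 11, -4], [-1, -5, 2]] = [[0, -1, 4], [-1, 5, 1]].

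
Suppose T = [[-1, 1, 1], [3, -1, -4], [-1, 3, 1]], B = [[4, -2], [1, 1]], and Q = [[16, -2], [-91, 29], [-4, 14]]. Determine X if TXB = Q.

X = [[-1, 1], [-3, 2], [5, 3]]

Isolating X: multiply by T⁻¹ from the left and B⁻¹ from the right, so X = T⁻¹QB⁻¹.
det T = -2, so T⁻¹ = [[-11/2, -1, 3/2], [-1/2, 0, 1/2], [-4, -1, 1]].
B has determinant 6; B⁻¹ = [[1/6, 1/3], [-1/6, 2/3]].
T⁻¹Q = [[-3, 3], [-10, 8], [23, -7]].
X = (T⁻¹Q)B⁻¹ = [[-1, 1], [-3, 2], [5, 3]].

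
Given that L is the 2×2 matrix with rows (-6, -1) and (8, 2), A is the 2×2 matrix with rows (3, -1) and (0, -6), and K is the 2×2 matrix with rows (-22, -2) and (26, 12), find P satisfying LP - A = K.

LP = K + A = [[-19, -3], [26, 6]].
Since L multiplies P on the left, P = L⁻¹(K + A).
det L = -4; the adjugate gives L⁻¹ = [[-1/2, -1/4], [2, 3/2]].
P = L⁻¹(K + A) = [[3, 0], [1, 3]].

P = [[3, 0], [1, 3]]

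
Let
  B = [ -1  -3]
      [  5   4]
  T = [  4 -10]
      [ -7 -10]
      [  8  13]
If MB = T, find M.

M = [[6, 2], [2, -1], [-3, 1]]

Right-multiplying both sides by B⁻¹ gives M = TB⁻¹.
det B = 11; the adjugate gives B⁻¹ = [[4/11, 3/11], [-5/11, -1/11]].
M = TB⁻¹ = [[4, -10], [-7, -10], [8, 13]] · [[4/11, 3/11], [-5/11, -1/11]] = [[6, 2], [2, -1], [-3, 1]].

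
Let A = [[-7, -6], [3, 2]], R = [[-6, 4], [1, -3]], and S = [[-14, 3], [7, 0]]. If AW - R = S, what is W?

AW = S + R = [[-20, 7], [8, -3]].
Since A multiplies W on the left, W = A⁻¹(S + R).
det A = 4; the adjugate gives A⁻¹ = [[1/2, 3/2], [-3/4, -7/4]].
W = A⁻¹(S + R) = [[2, -1], [1, 0]].

W = [[2, -1], [1, 0]]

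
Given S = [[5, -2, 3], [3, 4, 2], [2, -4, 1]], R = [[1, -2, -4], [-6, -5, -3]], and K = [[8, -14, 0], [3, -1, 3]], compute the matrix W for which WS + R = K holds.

W = [[4, -3, -2], [4, -1, -4]]

WS = K − R = [[7, -12, 4], [9, 4, 6]].
Right-multiplying both sides by S⁻¹ gives W = (K − R)S⁻¹.
det S = -2, so S⁻¹ = [[-6, 5, 8], [-1/2, 1/2, 1/2], [10, -8, -13]].
W = (K − R)S⁻¹ = [[4, -3, -2], [4, -1, -4]].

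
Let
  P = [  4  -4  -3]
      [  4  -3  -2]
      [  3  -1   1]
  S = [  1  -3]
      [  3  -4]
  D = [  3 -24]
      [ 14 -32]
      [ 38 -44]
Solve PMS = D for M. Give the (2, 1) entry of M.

Left-multiply by P⁻¹ and right-multiply by S⁻¹: M = P⁻¹DS⁻¹.
P has determinant 5; P⁻¹ = [[-1, 7/5, -1/5], [-2, 13/5, -4/5], [1, -8/5, 4/5]].
S has determinant 5; S⁻¹ = [[-4/5, 3/5], [-3/5, 1/5]].
P⁻¹D = [[9, -12], [0, 0], [11, -8]].
M = (P⁻¹D)S⁻¹ = [[0, 3], [0, 0], [-4, 5]].

0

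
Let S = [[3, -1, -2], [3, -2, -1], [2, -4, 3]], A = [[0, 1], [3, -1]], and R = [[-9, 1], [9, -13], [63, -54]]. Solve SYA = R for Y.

Y = S⁻¹RA⁻¹ (apply S⁻¹ on the left and A⁻¹ on the right).
det S = -3; the adjugate gives S⁻¹ = [[10/3, -11/3, 1], [11/3, -13/3, 1], [8/3, -10/3, 1]].
A has determinant -3; A⁻¹ = [[1/3, 1/3], [1, 0]].
S⁻¹R = [[0, -3], [-9, 6], [9, -8]].
Y = (S⁻¹R)A⁻¹ = [[-3, 0], [3, -3], [-5, 3]].

Y = [[-3, 0], [3, -3], [-5, 3]]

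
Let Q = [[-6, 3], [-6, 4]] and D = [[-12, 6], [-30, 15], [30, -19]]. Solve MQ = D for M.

M = [[2, 0], [5, 0], [-1, -4]]

Since Q sits to the right of M, M = DQ⁻¹.
Q has determinant -6; Q⁻¹ = [[-2/3, 1/2], [-1, 1]].
M = DQ⁻¹ = [[-12, 6], [-30, 15], [30, -19]] · [[-2/3, 1/2], [-1, 1]] = [[2, 0], [5, 0], [-1, -4]].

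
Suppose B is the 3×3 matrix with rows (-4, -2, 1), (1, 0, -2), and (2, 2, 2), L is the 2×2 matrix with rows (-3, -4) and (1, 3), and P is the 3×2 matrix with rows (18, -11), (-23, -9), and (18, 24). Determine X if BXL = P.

X = [[2, 3], [0, 2], [-5, -5]]

X = B⁻¹PL⁻¹ (apply B⁻¹ on the left and L⁻¹ on the right).
det B = -2, so B⁻¹ = [[-2, -3, -2], [3, 5, 7/2], [-1, -2, -1]].
det L = -5, so L⁻¹ = [[-3/5, -4/5], [1/5, 3/5]].
B⁻¹P = [[-3, 1], [2, 6], [10, 5]].
X = (B⁻¹P)L⁻¹ = [[2, 3], [0, 2], [-5, -5]].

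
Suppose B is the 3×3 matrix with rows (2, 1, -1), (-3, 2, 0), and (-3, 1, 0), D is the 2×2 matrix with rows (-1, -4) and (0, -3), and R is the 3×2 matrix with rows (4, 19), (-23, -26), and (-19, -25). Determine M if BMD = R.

M = [[-5, 4], [4, -5], [-2, 4]]

Isolating M: multiply by B⁻¹ from the left and D⁻¹ from the right, so M = B⁻¹RD⁻¹.
B has determinant -3; B⁻¹ = [[0, 1/3, -2/3], [0, 1, -1], [-1, 5/3, -7/3]].
det D = 3, so D⁻¹ = [[-1, 4/3], [0, -1/3]].
B⁻¹R = [[5, 8], [-4, -1], [2, -4]].
M = (B⁻¹R)D⁻¹ = [[-5, 4], [4, -5], [-2, 4]].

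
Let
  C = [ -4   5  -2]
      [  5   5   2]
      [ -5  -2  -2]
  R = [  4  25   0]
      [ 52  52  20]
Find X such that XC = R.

X = [[4, -1, -5], [2, 6, -6]]

Right-multiplying both sides by C⁻¹ gives X = RC⁻¹.
C has determinant -6; C⁻¹ = [[1, -7/3, -10/3], [0, 1/3, 1/3], [-5/2, 11/2, 15/2]].
X = RC⁻¹ = [[4, 25, 0], [52, 52, 20]] · [[1, -7/3, -10/3], [0, 1/3, 1/3], [-5/2, 11/2, 15/2]] = [[4, -1, -5], [2, 6, -6]].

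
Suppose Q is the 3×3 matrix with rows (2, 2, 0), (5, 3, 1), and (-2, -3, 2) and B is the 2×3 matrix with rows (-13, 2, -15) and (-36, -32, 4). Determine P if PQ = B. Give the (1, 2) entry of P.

Since Q sits to the right of P, P = BQ⁻¹.
det Q = -6; the adjugate gives Q⁻¹ = [[-3/2, 2/3, -1/3], [2, -2/3, 1/3], [3/2, -1/3, 2/3]].
P = BQ⁻¹ = [[-13, 2, -15], [-36, -32, 4]] · [[-3/2, 2/3, -1/3], [2, -2/3, 1/3], [3/2, -1/3, 2/3]] = [[1, -5, -5], [-4, -4, 4]].

-5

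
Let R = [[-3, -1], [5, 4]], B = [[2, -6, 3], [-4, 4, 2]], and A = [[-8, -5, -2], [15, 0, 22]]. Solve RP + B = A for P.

P = [[3, 0, 0], [1, -1, 5]]

RP = A − B = [[-10, 1, -5], [19, -4, 20]].
Left-multiplying both sides by R⁻¹ gives P = R⁻¹(A − B).
det R = -7, so R⁻¹ = [[-4/7, -1/7], [5/7, 3/7]].
P = R⁻¹(A − B) = [[3, 0, 0], [1, -1, 5]].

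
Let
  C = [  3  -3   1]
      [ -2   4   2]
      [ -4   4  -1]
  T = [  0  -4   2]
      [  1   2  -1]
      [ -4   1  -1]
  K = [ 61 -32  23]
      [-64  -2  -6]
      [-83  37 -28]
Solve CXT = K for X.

Left-multiply by C⁻¹ and right-multiply by T⁻¹: X = C⁻¹KT⁻¹.
det C = 2; the adjugate gives C⁻¹ = [[-6, 1/2, -5], [-5, 1/2, -4], [4, 0, 3]].
T has determinant -2; T⁻¹ = [[1/2, 1, 0], [-5/2, -4, -1], [-9/2, -8, -2]].
C⁻¹K = [[17, 6, -1], [-5, 11, -6], [-5, -17, 8]].
X = (C⁻¹K)T⁻¹ = [[-2, 1, -4], [-3, -1, 1], [4, -1, 1]].

X = [[-2, 1, -4], [-3, -1, 1], [4, -1, 1]]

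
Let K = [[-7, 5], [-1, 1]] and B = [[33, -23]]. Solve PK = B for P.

P = [[-5, 2]]

Since K sits to the right of P, P = BK⁻¹.
det K = -2, so K⁻¹ = [[-1/2, 5/2], [-1/2, 7/2]].
P = BK⁻¹ = [[33, -23]] · [[-1/2, 5/2], [-1/2, 7/2]] = [[-5, 2]].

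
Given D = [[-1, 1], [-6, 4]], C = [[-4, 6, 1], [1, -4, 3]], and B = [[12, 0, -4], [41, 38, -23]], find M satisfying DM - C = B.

DM = B + C = [[8, 6, -3], [42, 34, -20]].
Since D multiplies M on the left, M = D⁻¹(B + C).
D has determinant 2; D⁻¹ = [[2, -1/2], [3, -1/2]].
M = D⁻¹(B + C) = [[-5, -5, 4], [3, 1, 1]].

M = [[-5, -5, 4], [3, 1, 1]]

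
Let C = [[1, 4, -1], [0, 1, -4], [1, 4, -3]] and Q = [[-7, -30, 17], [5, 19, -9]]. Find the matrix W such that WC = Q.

W = [[-6, -2, -1], [1, -1, 4]]

Since C sits to the right of W, W = QC⁻¹.
det C = -2; the adjugate gives C⁻¹ = [[-13/2, -4, 15/2], [2, 1, -2], [1/2, 0, -1/2]].
W = QC⁻¹ = [[-7, -30, 17], [5, 19, -9]] · [[-13/2, -4, 15/2], [2, 1, -2], [1/2, 0, -1/2]] = [[-6, -2, -1], [1, -1, 4]].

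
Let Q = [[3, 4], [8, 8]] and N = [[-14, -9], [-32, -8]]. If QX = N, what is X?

Since Q multiplies X on the left, X = Q⁻¹N.
det Q = -8, so Q⁻¹ = [[-1, 1/2], [1, -3/8]].
X = Q⁻¹N = [[-1, 1/2], [1, -3/8]] · [[-14, -9], [-32, -8]] = [[-2, 5], [-2, -6]].

X = [[-2, 5], [-2, -6]]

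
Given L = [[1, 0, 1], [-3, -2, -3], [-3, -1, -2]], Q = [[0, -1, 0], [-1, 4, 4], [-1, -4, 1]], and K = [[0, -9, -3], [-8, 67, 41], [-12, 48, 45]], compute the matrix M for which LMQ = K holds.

M = [[2, -5, -3], [4, -4, 0], [-1, 4, 4]]

Left-multiply by L⁻¹ and right-multiply by Q⁻¹: M = L⁻¹KQ⁻¹.
det L = -2; the adjugate gives L⁻¹ = [[-1/2, 1/2, -1], [-3/2, -1/2, 0], [3/2, -1/2, 1]].
det Q = 3; the adjugate gives Q⁻¹ = [[20/3, 1/3, -4/3], [-1, 0, 0], [8/3, 1/3, -1/3]].
L⁻¹K = [[8, -10, -23], [4, -20, -16], [-8, 1, 20]].
M = (L⁻¹K)Q⁻¹ = [[2, -5, -3], [4, -4, 0], [-1, 4, 4]].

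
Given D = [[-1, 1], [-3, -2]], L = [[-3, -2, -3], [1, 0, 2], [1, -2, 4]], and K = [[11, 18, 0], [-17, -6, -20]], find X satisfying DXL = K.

X = [[0, -4, 3], [-4, 0, -2]]

Left-multiply by D⁻¹ and right-multiply by L⁻¹: X = D⁻¹KL⁻¹.
det D = 5; the adjugate gives D⁻¹ = [[-2/5, -1/5], [3/5, -1/5]].
det L = -2, so L⁻¹ = [[-2, -7, 2], [1, 9/2, -3/2], [1, 4, -1]].
D⁻¹K = [[-1, -6, 4], [10, 12, 4]].
X = (D⁻¹K)L⁻¹ = [[0, -4, 3], [-4, 0, -2]].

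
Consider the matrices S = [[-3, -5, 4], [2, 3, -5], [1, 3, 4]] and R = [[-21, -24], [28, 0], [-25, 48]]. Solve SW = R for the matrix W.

Left-multiplying both sides by S⁻¹ gives W = S⁻¹R.
det S = -4, so S⁻¹ = [[-27/4, -8, -13/4], [13/4, 4, 7/4], [-3/4, -1, -1/4]].
W = S⁻¹R = [[-27/4, -8, -13/4], [13/4, 4, 7/4], [-3/4, -1, -1/4]] · [[-21, -24], [28, 0], [-25, 48]] = [[-1, 6], [0, 6], [-6, 6]].

W = [[-1, 6], [0, 6], [-6, 6]]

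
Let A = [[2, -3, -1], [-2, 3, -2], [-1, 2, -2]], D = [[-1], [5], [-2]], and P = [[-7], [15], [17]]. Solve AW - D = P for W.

AW = P + D = [[-8], [20], [15]].
Since A multiplies W on the left, W = A⁻¹(P + D).
det A = 3, so A⁻¹ = [[-2/3, -8/3, 3], [-2/3, -5/3, 2], [-1/3, -1/3, 0]].
W = A⁻¹(P + D) = [[-3], [2], [-4]].

W = [[-3], [2], [-4]]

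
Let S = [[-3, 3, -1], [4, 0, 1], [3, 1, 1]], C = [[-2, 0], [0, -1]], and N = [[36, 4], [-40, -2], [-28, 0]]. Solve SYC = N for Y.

Left-multiply by S⁻¹ and right-multiply by C⁻¹: Y = S⁻¹NC⁻¹.
S has determinant -4; S⁻¹ = [[1/4, 1, -3/4], [1/4, 0, 1/4], [-1, -3, 3]].
det C = 2; the adjugate gives C⁻¹ = [[-1/2, 0], [0, -1]].
S⁻¹N = [[-10, -1], [2, 1], [0, 2]].
Y = (S⁻¹N)C⁻¹ = [[5, 1], [-1, -1], [0, -2]].

Y = [[5, 1], [-1, -1], [0, -2]]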